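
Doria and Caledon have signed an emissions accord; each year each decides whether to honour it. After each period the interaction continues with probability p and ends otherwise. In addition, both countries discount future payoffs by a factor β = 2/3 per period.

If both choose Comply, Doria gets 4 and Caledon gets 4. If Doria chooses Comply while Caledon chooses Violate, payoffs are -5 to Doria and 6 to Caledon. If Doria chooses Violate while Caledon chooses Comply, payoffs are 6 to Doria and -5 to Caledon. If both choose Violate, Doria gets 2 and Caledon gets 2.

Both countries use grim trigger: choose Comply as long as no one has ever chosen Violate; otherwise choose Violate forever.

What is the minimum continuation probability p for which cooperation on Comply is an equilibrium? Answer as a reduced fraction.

With continuation probability p and discount β, the effective per-period discount factor is βp.
Grim-trigger IC: βp ≥ (6−4)/(6−2) = 1/2.
So p ≥ (1/2)/(2/3) = 3/4.

3/4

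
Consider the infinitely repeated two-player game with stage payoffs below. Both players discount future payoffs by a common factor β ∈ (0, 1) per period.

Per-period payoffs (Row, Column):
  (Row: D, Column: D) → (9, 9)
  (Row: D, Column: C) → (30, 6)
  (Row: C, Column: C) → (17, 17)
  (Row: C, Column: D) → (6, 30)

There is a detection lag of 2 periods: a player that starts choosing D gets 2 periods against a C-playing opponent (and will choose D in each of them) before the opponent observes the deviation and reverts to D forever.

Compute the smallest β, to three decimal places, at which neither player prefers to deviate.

0.787

A deviator earns 30 for 2 periods, then 9 forever; cooperating earns 17 forever. Multiplying the IC by (1−β):
17 ≥ 30(1−β^2) + 9β^2, so 21·β^2 ≥ 13 and β^2 ≥ 13/21.
β ≥ (13/21)^(1/2) ≈ 0.787.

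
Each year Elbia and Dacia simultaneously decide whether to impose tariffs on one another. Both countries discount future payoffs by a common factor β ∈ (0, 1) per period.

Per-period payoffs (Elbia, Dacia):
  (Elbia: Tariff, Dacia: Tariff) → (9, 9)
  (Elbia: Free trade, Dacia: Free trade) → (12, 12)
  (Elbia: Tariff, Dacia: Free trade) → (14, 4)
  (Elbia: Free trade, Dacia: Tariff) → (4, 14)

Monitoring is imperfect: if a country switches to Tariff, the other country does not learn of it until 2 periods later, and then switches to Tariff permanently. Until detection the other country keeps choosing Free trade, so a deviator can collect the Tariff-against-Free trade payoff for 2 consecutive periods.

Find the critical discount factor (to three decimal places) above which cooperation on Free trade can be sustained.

0.632

A deviator earns 14 for 2 periods, then 9 forever; cooperating earns 12 forever. Multiplying the IC by (1−β):
12 ≥ 14(1−β^2) + 9β^2, so 5·β^2 ≥ 2 and β^2 ≥ 2/5.
β ≥ (2/5)^(1/2) ≈ 0.632.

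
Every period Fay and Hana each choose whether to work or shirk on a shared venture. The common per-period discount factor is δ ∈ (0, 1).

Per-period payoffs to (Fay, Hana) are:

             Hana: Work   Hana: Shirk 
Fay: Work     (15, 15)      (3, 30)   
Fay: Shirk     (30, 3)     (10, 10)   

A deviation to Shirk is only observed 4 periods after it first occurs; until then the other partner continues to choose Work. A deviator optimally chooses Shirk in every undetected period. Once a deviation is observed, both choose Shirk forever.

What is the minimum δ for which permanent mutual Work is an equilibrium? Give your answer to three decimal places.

0.931

Deviating for the 4 undetected periods gains 30−15 = 15 per period over cooperation, then loses 15−10 = 5 per period forever once punishment starts.
Gain: 15(1 + δ + … + δ^3); loss: 5·δ^4/(1−δ).
No profitable deviation ⇔ 15(1−δ^4) ≤ 5·δ^4, i.e. δ^4 ≥ 15/(15+5) = 3/4.
Hence δ ≥ (3/4)^(1/4) ≈ 0.931.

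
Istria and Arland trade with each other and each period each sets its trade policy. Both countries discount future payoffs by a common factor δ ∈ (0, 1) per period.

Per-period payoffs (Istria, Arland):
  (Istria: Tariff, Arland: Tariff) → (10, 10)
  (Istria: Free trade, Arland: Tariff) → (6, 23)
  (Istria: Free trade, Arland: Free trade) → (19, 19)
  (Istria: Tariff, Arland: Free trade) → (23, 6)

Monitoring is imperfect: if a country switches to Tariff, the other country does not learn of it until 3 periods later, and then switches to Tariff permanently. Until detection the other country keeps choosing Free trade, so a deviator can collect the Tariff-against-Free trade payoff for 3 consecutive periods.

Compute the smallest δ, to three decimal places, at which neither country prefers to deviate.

A deviator earns 23 for 3 periods, then 10 forever; cooperating earns 19 forever. Multiplying the IC by (1−δ):
19 ≥ 23(1−δ^3) + 10δ^3, so 13·δ^3 ≥ 4 and δ^3 ≥ 4/13.
δ ≥ (4/13)^(1/3) ≈ 0.675.

0.675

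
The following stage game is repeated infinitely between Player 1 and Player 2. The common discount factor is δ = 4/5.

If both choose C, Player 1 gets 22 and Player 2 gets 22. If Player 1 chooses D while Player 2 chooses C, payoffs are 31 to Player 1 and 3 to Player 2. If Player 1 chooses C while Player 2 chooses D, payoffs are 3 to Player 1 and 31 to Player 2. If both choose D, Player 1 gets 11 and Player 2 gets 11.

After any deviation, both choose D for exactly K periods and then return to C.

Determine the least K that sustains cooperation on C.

Need Σ_{k=1}^{K} δ^k ≥ (31−22)/(22−11) = 0.8182 at δ = 4/5.
At K = 1 the sum is 0.8000 < 0.8182; at K = 2 it is 1.4400 ≥ 0.8182.
So the minimum punishment length is K = 2.

2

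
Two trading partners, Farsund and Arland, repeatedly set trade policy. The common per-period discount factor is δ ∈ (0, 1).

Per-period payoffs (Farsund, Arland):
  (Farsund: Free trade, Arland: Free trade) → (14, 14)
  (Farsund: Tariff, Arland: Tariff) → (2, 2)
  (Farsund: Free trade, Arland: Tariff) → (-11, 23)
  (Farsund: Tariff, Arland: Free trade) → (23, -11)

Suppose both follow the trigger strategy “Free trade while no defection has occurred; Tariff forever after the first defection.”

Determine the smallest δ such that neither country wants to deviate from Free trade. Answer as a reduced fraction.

3/7

14/(1−δ) ≥ 23 + 2δ/(1−δ)
14 ≥ 23 − 21δ
δ ≥ 9/21 = 3/7.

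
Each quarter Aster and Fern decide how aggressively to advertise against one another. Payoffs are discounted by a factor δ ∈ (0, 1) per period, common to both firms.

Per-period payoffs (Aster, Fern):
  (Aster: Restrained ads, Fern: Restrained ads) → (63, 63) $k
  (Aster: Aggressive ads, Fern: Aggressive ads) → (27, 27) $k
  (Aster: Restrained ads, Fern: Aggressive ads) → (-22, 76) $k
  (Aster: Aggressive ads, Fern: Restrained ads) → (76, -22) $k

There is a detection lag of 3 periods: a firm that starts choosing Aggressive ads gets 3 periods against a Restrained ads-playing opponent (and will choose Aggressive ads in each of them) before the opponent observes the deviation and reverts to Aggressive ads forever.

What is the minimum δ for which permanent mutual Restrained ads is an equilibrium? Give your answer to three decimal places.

0.643

Deviating for the 3 undetected periods gains 76−63 = 13 per period over cooperation, then loses 63−27 = 36 per period forever once punishment starts.
Gain: 13(1 + δ + … + δ^2); loss: 36·δ^3/(1−δ).
No profitable deviation ⇔ 13(1−δ^3) ≤ 36·δ^3, i.e. δ^3 ≥ 13/(13+36) = 13/49.
Hence δ ≥ (13/49)^(1/3) ≈ 0.643.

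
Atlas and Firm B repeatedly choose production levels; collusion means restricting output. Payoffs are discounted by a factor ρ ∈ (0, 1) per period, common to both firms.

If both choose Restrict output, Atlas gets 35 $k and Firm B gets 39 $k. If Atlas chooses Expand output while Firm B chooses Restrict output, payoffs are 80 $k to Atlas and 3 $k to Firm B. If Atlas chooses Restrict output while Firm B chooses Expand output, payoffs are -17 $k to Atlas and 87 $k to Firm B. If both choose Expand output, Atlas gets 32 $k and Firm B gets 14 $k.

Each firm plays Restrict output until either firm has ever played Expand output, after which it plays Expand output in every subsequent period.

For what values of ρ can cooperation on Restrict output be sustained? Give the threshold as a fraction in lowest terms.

15/16

For Atlas: deviation gain 80−35 = 45, per-period punishment loss 35−32 = 3. IC gives ρ ≥ 45/48 = 15/16.
For Firm B: gain 48, loss 25 per period, so ρ ≥ 48/73.
The tighter constraint is Atlas's, so cooperation needs ρ ≥ 15/16.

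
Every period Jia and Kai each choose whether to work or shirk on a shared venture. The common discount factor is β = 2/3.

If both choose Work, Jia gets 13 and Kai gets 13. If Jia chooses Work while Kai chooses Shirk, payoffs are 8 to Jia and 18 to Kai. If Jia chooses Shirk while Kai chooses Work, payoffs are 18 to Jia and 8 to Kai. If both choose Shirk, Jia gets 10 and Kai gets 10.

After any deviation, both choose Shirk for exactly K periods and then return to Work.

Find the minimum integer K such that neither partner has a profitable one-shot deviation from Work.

5

No profitable deviation requires (13−10)(β+…+β^K) ≥ 18−13, i.e. β+…+β^K ≥ 5/3 ≈ 1.6667.
With β = 2/3, the partial sums are K=1: 0.6667, K=2: 1.1111, K=3: 1.4074, K=4: 1.6049, K=5: 1.7366.
K = 5 is the first length at which the sum reaches 1.6667.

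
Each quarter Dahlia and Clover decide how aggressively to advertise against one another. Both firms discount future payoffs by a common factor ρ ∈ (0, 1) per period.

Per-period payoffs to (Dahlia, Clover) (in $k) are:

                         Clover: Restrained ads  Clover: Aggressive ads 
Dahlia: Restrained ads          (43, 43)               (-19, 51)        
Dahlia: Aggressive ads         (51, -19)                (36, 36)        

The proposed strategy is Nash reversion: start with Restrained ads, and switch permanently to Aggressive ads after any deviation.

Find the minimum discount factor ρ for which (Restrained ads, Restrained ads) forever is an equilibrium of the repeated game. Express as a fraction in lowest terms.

8/15

Under grim trigger the critical discount factor is (T−C)/(T−P) with T = 51, C = 43, P = 36.
ρ* = (51−43)/(51−36) = 8/15.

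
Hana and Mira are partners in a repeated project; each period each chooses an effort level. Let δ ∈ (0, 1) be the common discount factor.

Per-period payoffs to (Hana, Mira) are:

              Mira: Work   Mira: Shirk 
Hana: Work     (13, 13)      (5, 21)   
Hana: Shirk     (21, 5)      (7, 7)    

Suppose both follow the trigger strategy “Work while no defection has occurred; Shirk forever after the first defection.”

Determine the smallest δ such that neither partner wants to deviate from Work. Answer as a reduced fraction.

4/7

13/(1−δ) ≥ 21 + 7δ/(1−δ)
13 ≥ 21 − 14δ
δ ≥ 8/14 = 4/7.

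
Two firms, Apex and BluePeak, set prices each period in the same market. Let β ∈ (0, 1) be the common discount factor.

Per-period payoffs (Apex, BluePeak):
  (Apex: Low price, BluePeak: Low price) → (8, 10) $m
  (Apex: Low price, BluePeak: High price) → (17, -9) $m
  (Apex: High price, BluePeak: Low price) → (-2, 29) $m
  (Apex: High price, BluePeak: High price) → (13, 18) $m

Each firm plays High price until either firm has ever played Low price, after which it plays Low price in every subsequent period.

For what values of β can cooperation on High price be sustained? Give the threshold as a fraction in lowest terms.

For Apex: deviation gain 17−13 = 4, per-period punishment loss 13−8 = 5. IC gives β ≥ 4/9.
For BluePeak: gain 11, loss 8 per period, so β ≥ 11/19.
The tighter constraint is BluePeak's, so cooperation needs β ≥ 11/19.

11/19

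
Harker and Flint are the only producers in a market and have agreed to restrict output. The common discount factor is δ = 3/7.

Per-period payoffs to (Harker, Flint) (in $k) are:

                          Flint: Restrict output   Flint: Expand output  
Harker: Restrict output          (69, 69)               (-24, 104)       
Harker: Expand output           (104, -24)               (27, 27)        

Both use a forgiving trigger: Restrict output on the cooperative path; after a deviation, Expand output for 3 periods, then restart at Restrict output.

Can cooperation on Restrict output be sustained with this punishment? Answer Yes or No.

No

Comparing payoff streams over the 4 periods until play realigns: cooperate → 69(1+δ+…+δ^3); deviate → 104 + 27(δ+…+δ^3).
Cooperation is sustained iff (69−27)(δ+…+δ^3) ≥ 104−69.
δ+…+δ^3 = 3/7·(1−(3/7)^3)/(1−3/7) = 0.6910, and (104−69)/(69−27) = 0.8333.
0.6910 < 0.8333, so cooperation is not sustainable.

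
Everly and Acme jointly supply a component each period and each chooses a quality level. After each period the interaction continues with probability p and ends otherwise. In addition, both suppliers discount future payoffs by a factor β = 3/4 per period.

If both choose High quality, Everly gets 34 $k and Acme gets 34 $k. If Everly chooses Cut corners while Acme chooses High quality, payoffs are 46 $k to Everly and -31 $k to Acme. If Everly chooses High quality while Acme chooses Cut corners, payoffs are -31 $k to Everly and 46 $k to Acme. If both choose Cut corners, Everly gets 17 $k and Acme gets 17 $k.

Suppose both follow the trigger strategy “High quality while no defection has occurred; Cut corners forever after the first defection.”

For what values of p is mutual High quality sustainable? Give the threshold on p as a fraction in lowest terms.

16/29

With continuation probability p and discount β, the effective per-period discount factor is βp.
Grim-trigger IC: βp ≥ (46−34)/(46−17) = 12/29.
So p ≥ (12/29)/(3/4) = 16/29.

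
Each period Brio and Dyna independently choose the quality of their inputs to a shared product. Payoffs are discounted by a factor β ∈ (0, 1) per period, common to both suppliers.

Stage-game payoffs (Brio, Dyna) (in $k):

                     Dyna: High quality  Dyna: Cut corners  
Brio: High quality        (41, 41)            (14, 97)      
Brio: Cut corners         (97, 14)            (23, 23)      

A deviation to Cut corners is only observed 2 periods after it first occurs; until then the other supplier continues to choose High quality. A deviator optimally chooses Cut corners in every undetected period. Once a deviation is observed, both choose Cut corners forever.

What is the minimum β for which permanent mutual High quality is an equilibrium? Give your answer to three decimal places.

0.870

A deviator earns 97 for 2 periods, then 23 forever; cooperating earns 41 forever. Multiplying the IC by (1−β):
41 ≥ 97(1−β^2) + 23β^2, so 74·β^2 ≥ 56 and β^2 ≥ 28/37.
β ≥ (28/37)^(1/2) ≈ 0.870.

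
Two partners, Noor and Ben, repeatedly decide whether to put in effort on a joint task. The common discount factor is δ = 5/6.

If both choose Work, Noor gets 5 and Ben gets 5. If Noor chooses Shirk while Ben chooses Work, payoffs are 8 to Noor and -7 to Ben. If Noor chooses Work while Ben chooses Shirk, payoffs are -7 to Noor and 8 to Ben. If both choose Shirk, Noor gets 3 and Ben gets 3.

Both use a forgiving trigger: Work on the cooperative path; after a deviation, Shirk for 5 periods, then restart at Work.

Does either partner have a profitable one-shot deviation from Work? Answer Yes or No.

A one-shot deviation gives 8 now, then 3 for 5 periods, then back to 5.
Gain from deviating: (8−5) today; loss: (5−3) in each of the next 5 periods.
No-deviation condition: (5−3)(δ+…+δ^5) ≥ 8−5, i.e. δ+…+δ^5 ≥ 3/2.
At δ = 5/6: δ+…+δ^5 = 2.9906 ≥ 1.5000.
So cooperation is sustainable.

No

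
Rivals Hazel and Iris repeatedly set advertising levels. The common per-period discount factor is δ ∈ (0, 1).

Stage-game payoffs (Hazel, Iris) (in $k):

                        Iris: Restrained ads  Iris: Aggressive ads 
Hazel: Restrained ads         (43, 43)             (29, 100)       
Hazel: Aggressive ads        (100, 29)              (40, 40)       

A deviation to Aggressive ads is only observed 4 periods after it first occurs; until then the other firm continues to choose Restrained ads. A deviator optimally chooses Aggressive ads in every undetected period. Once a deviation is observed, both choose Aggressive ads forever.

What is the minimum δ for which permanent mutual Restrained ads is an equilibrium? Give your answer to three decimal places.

0.987

A deviator earns 100 for 4 periods, then 40 forever; cooperating earns 43 forever. Multiplying the IC by (1−δ):
43 ≥ 100(1−δ^4) + 40δ^4, so 60·δ^4 ≥ 57 and δ^4 ≥ 19/20.
δ ≥ (19/20)^(1/4) ≈ 0.987.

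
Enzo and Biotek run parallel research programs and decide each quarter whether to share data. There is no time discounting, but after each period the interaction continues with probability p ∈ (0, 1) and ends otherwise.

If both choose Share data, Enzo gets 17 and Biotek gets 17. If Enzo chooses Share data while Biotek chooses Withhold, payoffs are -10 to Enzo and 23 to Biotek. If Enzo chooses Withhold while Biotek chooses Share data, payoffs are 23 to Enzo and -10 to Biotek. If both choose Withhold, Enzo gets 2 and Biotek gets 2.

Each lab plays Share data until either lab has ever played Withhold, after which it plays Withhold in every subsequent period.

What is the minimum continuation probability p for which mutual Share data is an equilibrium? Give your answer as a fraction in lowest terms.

Expected cooperation value is 17 + p·17 + p²·17 + … = 17/(1−p); deviation gives 23 + p·2/(1−p).
17 ≥ 23(1−p) + 2p ⇒ 21p ≥ 6 ⇒ p ≥ 6/21 = 2/7.

2/7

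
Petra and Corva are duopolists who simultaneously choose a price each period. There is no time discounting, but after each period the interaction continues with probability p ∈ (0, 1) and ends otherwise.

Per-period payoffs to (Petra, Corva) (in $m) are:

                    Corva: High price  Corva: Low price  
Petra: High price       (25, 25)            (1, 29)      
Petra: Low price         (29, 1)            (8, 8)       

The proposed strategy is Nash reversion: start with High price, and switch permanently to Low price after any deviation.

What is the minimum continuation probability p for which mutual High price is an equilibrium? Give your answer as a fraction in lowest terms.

Expected cooperation value is 25 + p·25 + p²·25 + … = 25/(1−p); deviation gives 29 + p·8/(1−p).
25 ≥ 29(1−p) + 8p ⇒ 21p ≥ 4 ⇒ p ≥ 4/21.

4/21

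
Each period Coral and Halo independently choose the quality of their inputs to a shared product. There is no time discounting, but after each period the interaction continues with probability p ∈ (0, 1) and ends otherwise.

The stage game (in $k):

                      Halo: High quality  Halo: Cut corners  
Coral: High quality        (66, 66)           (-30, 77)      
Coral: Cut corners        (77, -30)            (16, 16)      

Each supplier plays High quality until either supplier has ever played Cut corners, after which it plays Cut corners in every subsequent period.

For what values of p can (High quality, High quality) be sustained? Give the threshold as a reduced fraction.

Expected cooperation value is 66 + p·66 + p²·66 + … = 66/(1−p); deviation gives 77 + p·16/(1−p).
66 ≥ 77(1−p) + 16p ⇒ 61p ≥ 11 ⇒ p ≥ 11/61.

11/61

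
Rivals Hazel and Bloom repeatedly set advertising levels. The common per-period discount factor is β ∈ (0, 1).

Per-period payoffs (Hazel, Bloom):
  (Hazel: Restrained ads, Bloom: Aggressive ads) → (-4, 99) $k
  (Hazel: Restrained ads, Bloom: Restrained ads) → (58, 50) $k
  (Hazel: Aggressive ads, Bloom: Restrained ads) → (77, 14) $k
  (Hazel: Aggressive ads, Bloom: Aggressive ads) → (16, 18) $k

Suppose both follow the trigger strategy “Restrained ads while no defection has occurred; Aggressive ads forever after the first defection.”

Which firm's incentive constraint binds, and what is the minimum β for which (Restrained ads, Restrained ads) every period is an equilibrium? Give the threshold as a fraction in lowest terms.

Hazel: cooperation gives 58 each period; deviation gives 77 once then 16 forever.
  58/(1−β) ≥ 77 + 16β/(1−β) ⇒ β ≥ 19/61.
Bloom: cooperation gives 50 each period; deviation gives 99 once then 18 forever.
  β ≥ 49/81.
Both must hold, so the binding constraint is Bloom's: β ≥ 49/81.

Bloom; β ≥ 49/81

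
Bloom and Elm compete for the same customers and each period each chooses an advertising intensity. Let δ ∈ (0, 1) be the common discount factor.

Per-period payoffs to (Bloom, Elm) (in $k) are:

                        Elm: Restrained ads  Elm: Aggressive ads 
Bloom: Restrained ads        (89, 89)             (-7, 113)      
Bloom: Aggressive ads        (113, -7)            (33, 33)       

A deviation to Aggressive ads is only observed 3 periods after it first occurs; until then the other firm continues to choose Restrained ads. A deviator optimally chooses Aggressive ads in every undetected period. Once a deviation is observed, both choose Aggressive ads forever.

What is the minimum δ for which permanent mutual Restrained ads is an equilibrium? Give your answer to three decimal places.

Deviating for the 3 undetected periods gains 113−89 = 24 per period over cooperation, then loses 89−33 = 56 per period forever once punishment starts.
Gain: 24(1 + δ + … + δ^2); loss: 56·δ^3/(1−δ).
No profitable deviation ⇔ 24(1−δ^3) ≤ 56·δ^3, i.e. δ^3 ≥ 24/(24+56) = 3/10.
Hence δ ≥ (3/10)^(1/3) ≈ 0.669.

0.669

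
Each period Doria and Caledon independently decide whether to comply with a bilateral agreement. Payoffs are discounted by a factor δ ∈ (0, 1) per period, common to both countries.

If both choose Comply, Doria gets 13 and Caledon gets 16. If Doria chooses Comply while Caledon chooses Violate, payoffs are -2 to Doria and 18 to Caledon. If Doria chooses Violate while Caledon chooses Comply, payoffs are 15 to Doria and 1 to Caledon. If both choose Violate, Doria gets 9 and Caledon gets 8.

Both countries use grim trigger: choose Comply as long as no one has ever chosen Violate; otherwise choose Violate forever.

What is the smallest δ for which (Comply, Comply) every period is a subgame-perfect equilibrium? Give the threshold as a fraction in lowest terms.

For Doria: deviation gain 15−13 = 2, per-period punishment loss 13−9 = 4. IC gives δ ≥ 2/6 = 1/3.
For Caledon: gain 2, loss 8 per period, so δ ≥ 2/10 = 1/5.
The tighter constraint is Doria's, so cooperation needs δ ≥ 1/3.

1/3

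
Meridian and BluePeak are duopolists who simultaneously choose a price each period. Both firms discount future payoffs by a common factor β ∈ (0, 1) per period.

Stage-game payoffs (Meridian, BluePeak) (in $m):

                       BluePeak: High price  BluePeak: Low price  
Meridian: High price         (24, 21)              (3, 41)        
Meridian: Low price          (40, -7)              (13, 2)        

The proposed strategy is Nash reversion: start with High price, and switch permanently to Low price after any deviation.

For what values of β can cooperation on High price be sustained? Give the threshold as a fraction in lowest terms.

16/27

Meridian's threshold: (40−24)/(40−13) = 16/27.
BluePeak's threshold: (41−21)/(41−2) = 20/39.
16/27 > 20/39, so Meridian binds and β* = 16/27.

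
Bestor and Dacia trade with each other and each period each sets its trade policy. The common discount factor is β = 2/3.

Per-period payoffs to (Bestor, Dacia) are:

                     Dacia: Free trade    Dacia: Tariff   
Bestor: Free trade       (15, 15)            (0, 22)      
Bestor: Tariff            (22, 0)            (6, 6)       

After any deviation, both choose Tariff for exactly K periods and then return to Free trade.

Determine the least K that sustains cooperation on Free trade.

IC: β(1−β^K)/(1−β) ≥ (22−15)/(15−6) = 7/9.
With β = 2/3: need 1 − β^K ≥ 7/9·(1−2/3)/(2/3), i.e. β^K ≤ 0.6111.
Since (2/3)^1 = 0.6667 and (2/3)^2 = 0.4444, the smallest such K is 2.

2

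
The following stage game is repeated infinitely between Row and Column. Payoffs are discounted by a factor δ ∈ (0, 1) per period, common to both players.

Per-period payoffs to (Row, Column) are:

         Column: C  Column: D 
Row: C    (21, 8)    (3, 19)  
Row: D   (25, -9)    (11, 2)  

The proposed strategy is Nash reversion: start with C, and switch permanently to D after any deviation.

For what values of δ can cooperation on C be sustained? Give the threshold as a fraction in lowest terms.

11/17

Row: cooperation gives 21 each period; deviation gives 25 once then 11 forever.
  21/(1−δ) ≥ 25 + 11δ/(1−δ) ⇒ δ ≥ 4/14 = 2/7.
Column: cooperation gives 8 each period; deviation gives 19 once then 2 forever.
  δ ≥ 11/17.
Both must hold, so the binding constraint is Column's: δ ≥ 11/17.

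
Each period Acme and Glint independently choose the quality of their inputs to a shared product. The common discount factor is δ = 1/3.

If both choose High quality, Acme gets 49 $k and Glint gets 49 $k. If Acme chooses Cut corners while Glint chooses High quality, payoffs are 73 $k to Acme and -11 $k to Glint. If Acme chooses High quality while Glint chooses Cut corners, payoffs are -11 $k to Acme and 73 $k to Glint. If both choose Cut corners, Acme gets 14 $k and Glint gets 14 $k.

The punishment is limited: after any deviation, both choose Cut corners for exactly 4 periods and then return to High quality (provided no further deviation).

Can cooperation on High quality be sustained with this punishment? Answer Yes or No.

Comparing payoff streams over the 5 periods until play realigns: cooperate → 49(1+δ+…+δ^4); deviate → 73 + 14(δ+…+δ^4).
Cooperation is sustained iff (49−14)(δ+…+δ^4) ≥ 73−49.
δ+…+δ^4 = 1/3·(1−(1/3)^4)/(1−1/3) = 0.4938, and (73−49)/(49−14) = 0.6857.
0.4938 < 0.6857, so cooperation is not sustainable.

No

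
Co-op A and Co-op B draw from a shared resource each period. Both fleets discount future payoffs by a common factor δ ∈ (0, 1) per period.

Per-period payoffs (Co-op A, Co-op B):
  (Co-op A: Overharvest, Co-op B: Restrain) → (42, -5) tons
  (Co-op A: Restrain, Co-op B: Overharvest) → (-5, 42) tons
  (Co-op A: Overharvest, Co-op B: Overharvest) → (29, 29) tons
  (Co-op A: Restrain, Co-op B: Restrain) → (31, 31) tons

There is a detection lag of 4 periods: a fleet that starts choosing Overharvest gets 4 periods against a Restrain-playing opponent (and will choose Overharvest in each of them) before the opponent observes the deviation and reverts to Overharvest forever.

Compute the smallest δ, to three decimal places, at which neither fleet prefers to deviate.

0.959

Deviating for the 4 undetected periods gains 42−31 = 11 per period over cooperation, then loses 31−29 = 2 per period forever once punishment starts.
Gain: 11(1 + δ + … + δ^3); loss: 2·δ^4/(1−δ).
No profitable deviation ⇔ 11(1−δ^4) ≤ 2·δ^4, i.e. δ^4 ≥ 11/(11+2) = 11/13.
Hence δ ≥ (11/13)^(1/4) ≈ 0.959.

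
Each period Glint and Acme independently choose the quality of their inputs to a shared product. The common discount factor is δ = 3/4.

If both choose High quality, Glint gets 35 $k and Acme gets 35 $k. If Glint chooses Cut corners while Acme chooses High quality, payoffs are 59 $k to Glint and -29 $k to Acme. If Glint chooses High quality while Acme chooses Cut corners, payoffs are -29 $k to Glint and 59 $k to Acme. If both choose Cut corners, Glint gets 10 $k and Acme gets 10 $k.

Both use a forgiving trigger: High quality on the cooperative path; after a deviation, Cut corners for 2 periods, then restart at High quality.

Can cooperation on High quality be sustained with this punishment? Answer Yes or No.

Yes

Comparing payoff streams over the 3 periods until play realigns: cooperate → 35(1+δ+…+δ^2); deviate → 59 + 10(δ+…+δ^2).
Cooperation is sustained iff (35−10)(δ+…+δ^2) ≥ 59−35.
δ+…+δ^2 = 3/4·(1−(3/4)^2)/(1−3/4) = 1.3125, and (59−35)/(35−10) = 0.9600.
1.3125 ≥ 0.9600, so cooperation is sustainable.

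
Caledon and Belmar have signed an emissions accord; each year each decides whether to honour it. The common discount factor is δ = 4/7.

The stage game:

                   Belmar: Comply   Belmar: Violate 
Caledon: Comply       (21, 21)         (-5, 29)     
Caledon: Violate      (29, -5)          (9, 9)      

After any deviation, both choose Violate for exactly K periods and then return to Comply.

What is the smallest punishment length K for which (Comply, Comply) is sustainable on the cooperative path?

2

IC: δ(1−δ^K)/(1−δ) ≥ (29−21)/(21−9) = 2/3.
With δ = 4/7: need 1 − δ^K ≥ 2/3·(1−4/7)/(4/7), i.e. δ^K ≤ 0.5000.
Since (4/7)^1 = 0.5714 and (4/7)^2 = 0.3265, the smallest such K is 2.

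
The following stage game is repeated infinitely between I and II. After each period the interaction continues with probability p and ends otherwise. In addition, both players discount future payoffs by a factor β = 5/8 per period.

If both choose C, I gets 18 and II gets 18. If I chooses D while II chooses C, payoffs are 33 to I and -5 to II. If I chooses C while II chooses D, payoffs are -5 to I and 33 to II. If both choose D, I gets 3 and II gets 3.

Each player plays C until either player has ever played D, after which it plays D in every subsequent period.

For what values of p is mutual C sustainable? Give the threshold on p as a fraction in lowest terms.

4/5

Expected continuation weight on next period's payoff is β·p = 5/8·p, which plays the role of the discount factor.
Cooperation requires 5/8·p ≥ (33−18)/(33−3) = 1/2, hence p ≥ 4/5.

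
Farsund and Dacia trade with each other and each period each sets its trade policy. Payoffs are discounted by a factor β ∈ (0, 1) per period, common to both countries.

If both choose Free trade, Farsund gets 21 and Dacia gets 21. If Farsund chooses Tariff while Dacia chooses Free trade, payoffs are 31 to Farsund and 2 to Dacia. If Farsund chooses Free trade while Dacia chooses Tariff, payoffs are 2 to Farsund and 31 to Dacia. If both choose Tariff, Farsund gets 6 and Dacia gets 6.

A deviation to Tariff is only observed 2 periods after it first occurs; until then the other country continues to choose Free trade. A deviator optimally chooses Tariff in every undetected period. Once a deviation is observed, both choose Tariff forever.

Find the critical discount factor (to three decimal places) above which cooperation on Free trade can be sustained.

0.632

The best deviation is to choose Tariff for all 2 undetected periods, earning 31 each, then 6 forever once detected.
Deviation value: 31(1−β^2)/(1−β) + 6β^2/(1−β); cooperation value: 21/(1−β).
IC: 21 ≥ 31(1−β^2) + 6β^2 = 31 − 25β^2.
So β^2 ≥ 10/25 = 2/5, giving β ≥ (2/5)^(1/2) ≈ 0.632.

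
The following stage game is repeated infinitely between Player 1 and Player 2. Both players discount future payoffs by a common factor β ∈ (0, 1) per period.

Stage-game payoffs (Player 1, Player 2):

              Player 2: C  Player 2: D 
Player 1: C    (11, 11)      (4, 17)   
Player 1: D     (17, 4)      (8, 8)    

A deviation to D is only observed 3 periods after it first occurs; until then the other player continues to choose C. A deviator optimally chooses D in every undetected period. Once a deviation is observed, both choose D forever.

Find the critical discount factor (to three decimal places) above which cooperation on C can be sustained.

0.874

Deviating for the 3 undetected periods gains 17−11 = 6 per period over cooperation, then loses 11−8 = 3 per period forever once punishment starts.
Gain: 6(1 + β + … + β^2); loss: 3·β^3/(1−β).
No profitable deviation ⇔ 6(1−β^3) ≤ 3·β^3, i.e. β^3 ≥ 6/(6+3) = 2/3.
Hence β ≥ (2/3)^(1/3) ≈ 0.874.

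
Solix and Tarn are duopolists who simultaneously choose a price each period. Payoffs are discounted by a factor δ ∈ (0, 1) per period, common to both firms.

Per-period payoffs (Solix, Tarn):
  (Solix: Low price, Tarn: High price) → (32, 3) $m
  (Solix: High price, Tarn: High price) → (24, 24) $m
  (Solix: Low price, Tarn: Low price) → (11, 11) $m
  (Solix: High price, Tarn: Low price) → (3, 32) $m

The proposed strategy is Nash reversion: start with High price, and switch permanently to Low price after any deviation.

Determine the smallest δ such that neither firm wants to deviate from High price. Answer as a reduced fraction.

Cooperation forever yields 24 each period: 24/(1−δ).
Deviating yields 32 once, then 11 forever: 32 + 11δ/(1−δ).
No profitable deviation requires 24/(1−δ) ≥ 32 + 11δ/(1−δ).
Multiplying by (1−δ): 24 ≥ 32(1−δ) + 11δ = 32 − 21δ.
So 21δ ≥ 8, i.e. δ ≥ 8/21.

8/21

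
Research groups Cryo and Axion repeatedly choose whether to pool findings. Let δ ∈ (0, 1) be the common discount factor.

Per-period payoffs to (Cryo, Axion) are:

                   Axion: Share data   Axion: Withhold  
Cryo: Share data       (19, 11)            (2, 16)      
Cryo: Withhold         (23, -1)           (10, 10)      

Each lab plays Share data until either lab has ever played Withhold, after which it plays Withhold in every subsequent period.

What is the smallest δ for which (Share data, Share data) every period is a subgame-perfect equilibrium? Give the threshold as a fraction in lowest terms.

Cryo: cooperation gives 19 each period; deviation gives 23 once then 10 forever.
  19/(1−δ) ≥ 23 + 10δ/(1−δ) ⇒ δ ≥ 4/13.
Axion: cooperation gives 11 each period; deviation gives 16 once then 10 forever.
  δ ≥ 5/6.
Both must hold, so the binding constraint is Axion's: δ ≥ 5/6.

5/6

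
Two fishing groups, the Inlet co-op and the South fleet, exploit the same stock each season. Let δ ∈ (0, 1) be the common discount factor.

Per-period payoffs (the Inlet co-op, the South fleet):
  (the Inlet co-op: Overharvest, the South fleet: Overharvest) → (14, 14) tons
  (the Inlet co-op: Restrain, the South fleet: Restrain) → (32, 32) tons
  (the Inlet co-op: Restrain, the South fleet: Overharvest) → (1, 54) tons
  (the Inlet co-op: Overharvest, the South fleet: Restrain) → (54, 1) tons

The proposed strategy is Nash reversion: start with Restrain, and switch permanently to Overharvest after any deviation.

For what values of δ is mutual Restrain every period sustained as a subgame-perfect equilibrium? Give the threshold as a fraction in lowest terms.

Cooperation forever yields 32 each period: 32/(1−δ).
Deviating yields 54 once, then 14 forever: 54 + 14δ/(1−δ).
No profitable deviation requires 32/(1−δ) ≥ 54 + 14δ/(1−δ).
Multiplying by (1−δ): 32 ≥ 54(1−δ) + 14δ = 54 − 40δ.
So 40δ ≥ 22, i.e. δ ≥ 22/40 = 11/20.

11/20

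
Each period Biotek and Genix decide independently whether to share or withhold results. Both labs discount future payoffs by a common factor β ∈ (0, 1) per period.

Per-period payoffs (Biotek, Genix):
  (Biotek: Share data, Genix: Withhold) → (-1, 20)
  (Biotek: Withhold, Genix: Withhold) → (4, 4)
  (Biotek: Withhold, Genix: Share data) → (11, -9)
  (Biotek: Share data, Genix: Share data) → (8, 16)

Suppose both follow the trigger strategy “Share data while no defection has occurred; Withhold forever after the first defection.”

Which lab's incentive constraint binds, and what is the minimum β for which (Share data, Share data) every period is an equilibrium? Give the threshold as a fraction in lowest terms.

Biotek; β ≥ 3/7

Biotek's threshold: (11−8)/(11−4) = 3/7.
Genix's threshold: (20−16)/(20−4) = 1/4.
3/7 > 1/4, so Biotek binds and β* = 3/7.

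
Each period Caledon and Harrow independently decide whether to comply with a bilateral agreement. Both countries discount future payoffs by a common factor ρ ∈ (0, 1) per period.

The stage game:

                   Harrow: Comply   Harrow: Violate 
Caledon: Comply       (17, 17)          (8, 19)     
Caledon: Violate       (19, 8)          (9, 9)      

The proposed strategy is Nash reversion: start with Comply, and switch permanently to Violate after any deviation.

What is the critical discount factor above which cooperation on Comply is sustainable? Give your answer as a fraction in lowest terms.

1/5

Cooperation forever yields 17 each period: 17/(1−ρ).
Deviating yields 19 once, then 9 forever: 19 + 9ρ/(1−ρ).
No profitable deviation requires 17/(1−ρ) ≥ 19 + 9ρ/(1−ρ).
Multiplying by (1−ρ): 17 ≥ 19(1−ρ) + 9ρ = 19 − 10ρ.
So 10ρ ≥ 2, i.e. ρ ≥ 2/10 = 1/5.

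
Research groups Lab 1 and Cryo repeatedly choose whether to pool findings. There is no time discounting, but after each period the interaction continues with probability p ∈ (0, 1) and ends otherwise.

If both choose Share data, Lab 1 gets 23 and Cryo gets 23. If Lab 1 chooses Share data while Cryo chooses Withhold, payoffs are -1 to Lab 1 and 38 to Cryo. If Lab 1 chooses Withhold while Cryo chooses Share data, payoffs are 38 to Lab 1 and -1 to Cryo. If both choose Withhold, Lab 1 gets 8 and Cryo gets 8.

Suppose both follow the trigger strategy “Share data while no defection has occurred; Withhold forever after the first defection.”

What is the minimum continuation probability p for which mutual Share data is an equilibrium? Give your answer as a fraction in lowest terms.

Expected cooperation value is 23 + p·23 + p²·23 + … = 23/(1−p); deviation gives 38 + p·8/(1−p).
23 ≥ 38(1−p) + 8p ⇒ 30p ≥ 15 ⇒ p ≥ 15/30 = 1/2.

1/2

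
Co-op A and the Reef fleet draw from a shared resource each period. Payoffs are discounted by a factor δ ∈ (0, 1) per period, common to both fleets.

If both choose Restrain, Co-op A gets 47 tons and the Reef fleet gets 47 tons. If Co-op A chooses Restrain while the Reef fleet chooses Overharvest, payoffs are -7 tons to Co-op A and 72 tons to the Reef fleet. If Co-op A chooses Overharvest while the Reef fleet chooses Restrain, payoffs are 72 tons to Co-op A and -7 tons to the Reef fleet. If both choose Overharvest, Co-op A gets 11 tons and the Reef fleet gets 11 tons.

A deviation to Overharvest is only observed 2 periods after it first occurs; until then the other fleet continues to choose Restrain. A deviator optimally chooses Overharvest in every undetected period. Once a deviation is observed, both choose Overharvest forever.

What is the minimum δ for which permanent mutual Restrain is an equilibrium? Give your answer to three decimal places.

A deviator earns 72 for 2 periods, then 11 forever; cooperating earns 47 forever. Multiplying the IC by (1−δ):
47 ≥ 72(1−δ^2) + 11δ^2, so 61·δ^2 ≥ 25 and δ^2 ≥ 25/61.
δ ≥ (25/61)^(1/2) ≈ 0.640.

0.640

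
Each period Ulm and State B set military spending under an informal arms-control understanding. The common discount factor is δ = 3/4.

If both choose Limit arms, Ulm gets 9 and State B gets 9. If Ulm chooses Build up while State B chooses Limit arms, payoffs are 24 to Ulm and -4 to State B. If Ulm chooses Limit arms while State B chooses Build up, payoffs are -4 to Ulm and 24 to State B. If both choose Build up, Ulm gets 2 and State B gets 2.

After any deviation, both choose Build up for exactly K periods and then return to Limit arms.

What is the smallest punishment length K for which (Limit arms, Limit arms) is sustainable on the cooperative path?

5

No profitable deviation requires (9−2)(δ+…+δ^K) ≥ 24−9, i.e. δ+…+δ^K ≥ 15/7 ≈ 2.1429.
With δ = 3/4, the partial sums are K=1: 0.7500, K=2: 1.3125, K=3: 1.7344, K=4: 2.0508, K=5: 2.2881.
K = 5 is the first length at which the sum reaches 2.1429.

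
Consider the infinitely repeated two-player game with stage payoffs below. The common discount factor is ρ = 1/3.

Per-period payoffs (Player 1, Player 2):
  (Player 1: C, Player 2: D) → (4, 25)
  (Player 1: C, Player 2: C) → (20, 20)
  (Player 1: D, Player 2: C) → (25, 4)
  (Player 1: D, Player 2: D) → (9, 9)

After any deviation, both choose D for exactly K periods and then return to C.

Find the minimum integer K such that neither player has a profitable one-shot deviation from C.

3

No profitable deviation requires (20−9)(ρ+…+ρ^K) ≥ 25−20, i.e. ρ+…+ρ^K ≥ 5/11 ≈ 0.4545.
With ρ = 1/3, the partial sums are K=1: 0.3333, K=2: 0.4444, K=3: 0.4815.
K = 3 is the first length at which the sum reaches 0.4545.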